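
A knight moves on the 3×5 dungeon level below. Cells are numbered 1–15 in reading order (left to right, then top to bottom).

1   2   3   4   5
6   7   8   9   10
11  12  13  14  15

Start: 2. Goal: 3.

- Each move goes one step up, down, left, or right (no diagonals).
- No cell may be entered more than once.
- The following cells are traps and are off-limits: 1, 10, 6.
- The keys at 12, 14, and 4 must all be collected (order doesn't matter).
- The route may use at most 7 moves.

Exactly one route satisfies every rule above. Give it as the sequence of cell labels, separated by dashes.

2 - 7 - 12 - 13 - 14 - 9 - 4 - 3

The budget equals the shortest possible length, so every move has to be on a shortest route through the required cells.
Route from 2: 2× down (reaching 12), 2× right (reaching 14), 2× up (reaching 4), left to 3 — 7 moves in all.
Check: all required cells visited; 7 ≤ 7 moves.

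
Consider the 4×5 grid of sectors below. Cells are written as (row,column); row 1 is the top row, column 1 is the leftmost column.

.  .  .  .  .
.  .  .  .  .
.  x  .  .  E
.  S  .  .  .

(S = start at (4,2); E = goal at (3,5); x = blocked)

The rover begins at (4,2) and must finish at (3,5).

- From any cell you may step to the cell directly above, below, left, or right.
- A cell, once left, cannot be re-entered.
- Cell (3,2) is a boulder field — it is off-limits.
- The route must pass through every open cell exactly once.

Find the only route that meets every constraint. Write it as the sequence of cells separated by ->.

(4,2) -> (4,1) -> (3,1) -> (2,1) -> (1,1) -> (1,2) -> (2,2) -> (2,3) -> (1,3) -> (1,4) -> (1,5) -> (2,5) -> (2,4) -> (3,4) -> (3,3) -> (4,3) -> (4,4) -> (4,5) -> (3,5)

Need to visit all 19 open cells exactly once, starting at (4,2) and ending at (3,5).
Route from (4,2): left to (4,1), 3× up (reaching (1,1)), right to (1,2), down to (2,2), right to (2,3), up to (1,3), 2× right (reaching (1,5)), down to (2,5), left to (2,4), down to (3,4), left to (3,3), down to (4,3), 2× right (reaching (4,5)), up to (3,5) — 18 moves in all.
Check: all 19 open cells covered.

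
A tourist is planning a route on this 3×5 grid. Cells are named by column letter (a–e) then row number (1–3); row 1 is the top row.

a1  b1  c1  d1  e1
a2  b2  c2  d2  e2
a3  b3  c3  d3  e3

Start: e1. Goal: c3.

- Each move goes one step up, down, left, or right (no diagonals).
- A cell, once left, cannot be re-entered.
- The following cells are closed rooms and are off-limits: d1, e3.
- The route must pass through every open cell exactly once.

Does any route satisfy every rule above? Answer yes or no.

Exhausting the options from e1, every branch either dead-ends against blocked cells, would have to re-enter a cell already used, or reaches the goal with a constraint still unmet.

no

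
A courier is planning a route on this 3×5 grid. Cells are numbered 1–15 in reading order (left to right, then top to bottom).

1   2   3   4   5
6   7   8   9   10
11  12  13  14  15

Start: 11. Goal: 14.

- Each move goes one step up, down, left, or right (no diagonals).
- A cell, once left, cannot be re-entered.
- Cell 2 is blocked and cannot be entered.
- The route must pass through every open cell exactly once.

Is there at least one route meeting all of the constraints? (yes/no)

no

Cell 1 has only one open neighbour but is neither the start nor the goal, so a Hamiltonian route would have to both enter and leave it through the same neighbour — impossible without revisiting.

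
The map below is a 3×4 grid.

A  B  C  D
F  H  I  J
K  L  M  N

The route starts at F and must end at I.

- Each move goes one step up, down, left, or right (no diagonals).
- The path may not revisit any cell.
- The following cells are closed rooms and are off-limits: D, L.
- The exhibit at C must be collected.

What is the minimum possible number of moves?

4

Any route passes through C somewhere between F and I. Summing Manhattan distances along the two legs (F → C → I) gives a lower bound of 3 + 1 = 4 moves.
A route of 4 moves achieves this: F → A → B → C → I.
Since 4 matches the lower bound, it is optimal.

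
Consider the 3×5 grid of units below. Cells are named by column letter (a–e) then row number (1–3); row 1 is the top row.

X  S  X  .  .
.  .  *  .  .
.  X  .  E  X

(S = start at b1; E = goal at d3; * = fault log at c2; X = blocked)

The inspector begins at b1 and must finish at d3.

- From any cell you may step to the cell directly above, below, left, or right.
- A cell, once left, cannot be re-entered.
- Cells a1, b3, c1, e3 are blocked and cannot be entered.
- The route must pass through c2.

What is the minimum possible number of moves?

Any route passes through c2 somewhere between b1 and d3. Summing Manhattan distances along the two legs (b1 → c2 → d3) gives a lower bound of 2 + 2 = 4 moves.
A route of 4 moves achieves this: b1 → b2 → c2 → c3 → d3.
Since 4 matches the lower bound, it is optimal.

4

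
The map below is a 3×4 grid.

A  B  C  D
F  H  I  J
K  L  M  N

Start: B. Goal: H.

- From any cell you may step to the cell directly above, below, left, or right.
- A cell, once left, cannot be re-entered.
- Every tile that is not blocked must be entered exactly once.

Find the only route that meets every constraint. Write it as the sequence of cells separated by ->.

B -> A -> F -> K -> L -> M -> N -> J -> D -> C -> I -> H

Need to visit all 12 open cells exactly once, starting at B and ending at H.
Route from B: left to A, 2× down (reaching K), 3× right (reaching N), 2× up (reaching D), left to C, down to I, left to H — 11 moves in all.
Check: all 12 open cells covered.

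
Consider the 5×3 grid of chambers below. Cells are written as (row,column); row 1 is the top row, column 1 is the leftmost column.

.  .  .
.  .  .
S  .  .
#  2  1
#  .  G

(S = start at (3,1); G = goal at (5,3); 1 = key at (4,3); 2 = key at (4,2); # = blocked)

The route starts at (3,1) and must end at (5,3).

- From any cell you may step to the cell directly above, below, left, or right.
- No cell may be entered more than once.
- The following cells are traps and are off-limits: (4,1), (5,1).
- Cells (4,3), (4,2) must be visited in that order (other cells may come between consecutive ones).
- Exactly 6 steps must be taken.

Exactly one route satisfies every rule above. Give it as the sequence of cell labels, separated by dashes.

The waypoints must appear in the order (4,3), (4,2), with no cell reused.
Route from (3,1): 2× right (reaching (3,3)), down to (4,3), left to (4,2), down to (5,2), right to (5,3) — 6 moves in all.
Check: order respected (1 at step 3, 2 at step 4); 6 moves as required.

(3,1) - (3,2) - (3,3) - (4,3) - (4,2) - (5,2) - (5,3)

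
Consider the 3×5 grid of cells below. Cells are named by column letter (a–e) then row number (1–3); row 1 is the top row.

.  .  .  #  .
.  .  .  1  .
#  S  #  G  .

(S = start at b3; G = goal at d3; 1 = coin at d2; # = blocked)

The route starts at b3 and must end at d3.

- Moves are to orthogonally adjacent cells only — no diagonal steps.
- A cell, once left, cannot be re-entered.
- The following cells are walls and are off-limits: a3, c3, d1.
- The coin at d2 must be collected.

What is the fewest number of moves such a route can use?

4

Any route passes through d2 somewhere between b3 and d3. Summing Manhattan distances along the two legs (b3 → d2 → d3) gives a lower bound of 3 + 1 = 4 moves.
A route of 4 moves achieves this: b3 → b2 → c2 → d2 → d3.
Since 4 matches the lower bound, it is optimal.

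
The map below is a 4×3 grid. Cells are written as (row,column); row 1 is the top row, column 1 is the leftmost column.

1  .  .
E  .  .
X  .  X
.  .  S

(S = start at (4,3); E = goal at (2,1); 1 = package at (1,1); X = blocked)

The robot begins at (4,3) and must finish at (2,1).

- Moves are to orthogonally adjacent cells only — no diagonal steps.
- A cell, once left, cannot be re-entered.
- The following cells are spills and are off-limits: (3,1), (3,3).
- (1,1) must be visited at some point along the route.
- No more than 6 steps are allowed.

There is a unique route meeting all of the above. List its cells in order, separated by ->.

The 6-move cap with required stops at (1,1) leaves no slack for detours.
Route from (4,3): left 1 to (4,2), up 3 to (1,2), left 1 to (1,1), down 1 to (2,1) — 6 moves in all.
Check: all required cells visited; 6 ≤ 6 moves.

(4,3) -> (4,2) -> (3,2) -> (2,2) -> (1,2) -> (1,1) -> (2,1)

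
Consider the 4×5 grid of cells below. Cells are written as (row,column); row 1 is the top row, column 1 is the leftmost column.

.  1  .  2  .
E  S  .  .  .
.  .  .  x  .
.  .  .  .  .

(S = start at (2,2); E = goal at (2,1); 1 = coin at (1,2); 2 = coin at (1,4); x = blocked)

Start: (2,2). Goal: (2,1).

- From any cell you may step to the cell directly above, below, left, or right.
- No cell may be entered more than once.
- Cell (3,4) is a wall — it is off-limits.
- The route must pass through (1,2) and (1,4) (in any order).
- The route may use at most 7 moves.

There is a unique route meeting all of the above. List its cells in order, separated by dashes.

The budget equals the shortest possible length, so every move has to be on a shortest route through the required cells.
Route from (2,2): 2× right (reaching (2,4)), up to (1,4), 3× left (reaching (1,1)), down to (2,1) — 7 moves in all.
Check: all required cells visited; 7 ≤ 7 moves.

(2,2) - (2,3) - (2,4) - (1,4) - (1,3) - (1,2) - (1,1) - (2,1)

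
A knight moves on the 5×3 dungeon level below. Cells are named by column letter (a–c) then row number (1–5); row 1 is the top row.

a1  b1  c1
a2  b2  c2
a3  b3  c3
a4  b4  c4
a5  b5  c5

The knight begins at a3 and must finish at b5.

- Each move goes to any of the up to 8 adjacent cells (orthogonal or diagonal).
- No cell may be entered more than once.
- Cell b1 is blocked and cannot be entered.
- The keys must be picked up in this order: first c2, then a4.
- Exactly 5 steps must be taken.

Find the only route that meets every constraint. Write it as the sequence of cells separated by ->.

a3 -> b2 -> c2 -> b3 -> a4 -> b5

The waypoints must appear in the order c2, a4, with no cell reused.
Route from a3: up-right to b2, right to c2, 2× down-left (reaching a4), down-right to b5 — 5 moves in all.
Check: order respected (c2 at step 2, a4 at step 4); 5 moves as required.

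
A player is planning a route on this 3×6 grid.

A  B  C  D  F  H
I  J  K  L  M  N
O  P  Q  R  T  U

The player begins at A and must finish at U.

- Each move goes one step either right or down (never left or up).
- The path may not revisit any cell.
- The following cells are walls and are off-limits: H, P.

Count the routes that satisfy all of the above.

A right/down-only route from A to U makes exactly 2 down-moves and 5 right-moves in some order.
With no other constraints that would be C(7,2) = 21 routes.
Subtract routes through each blocked cell (inclusion–exclusion for overlaps): − through H: 1 − through P: 3 → 17.
That gives 17 routes.

17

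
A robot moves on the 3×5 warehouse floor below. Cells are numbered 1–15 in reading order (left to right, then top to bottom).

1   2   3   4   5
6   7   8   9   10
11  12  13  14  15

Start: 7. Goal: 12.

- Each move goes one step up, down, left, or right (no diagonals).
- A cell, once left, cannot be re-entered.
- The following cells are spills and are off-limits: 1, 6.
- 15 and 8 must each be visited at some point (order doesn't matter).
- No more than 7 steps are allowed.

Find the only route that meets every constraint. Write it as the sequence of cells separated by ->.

Any route must reach 15 and 8 and still end at 12 within 7 moves, so the order of the required stops is forced.
Route from 7: right 3 to 10, down 1 to 15, left 3 to 12 — 7 moves in all.
Check: all required cells visited; 7 ≤ 7 moves.

7 -> 8 -> 9 -> 10 -> 15 -> 14 -> 13 -> 12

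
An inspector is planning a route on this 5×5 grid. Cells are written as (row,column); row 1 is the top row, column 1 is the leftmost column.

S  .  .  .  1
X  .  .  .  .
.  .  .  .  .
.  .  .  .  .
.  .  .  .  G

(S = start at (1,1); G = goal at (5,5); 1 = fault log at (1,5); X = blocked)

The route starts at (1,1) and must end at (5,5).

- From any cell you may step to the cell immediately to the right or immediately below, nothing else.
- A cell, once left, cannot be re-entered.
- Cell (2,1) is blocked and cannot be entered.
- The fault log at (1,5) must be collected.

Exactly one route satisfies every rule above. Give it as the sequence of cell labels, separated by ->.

Moves only go right or down, so the column and row indices never decrease.
Route from (1,1): 4× right (reaching (1,5)), 4× down (reaching (5,5)) — 8 moves in all.
Check: all required cells visited.

(1,1) -> (1,2) -> (1,3) -> (1,4) -> (1,5) -> (2,5) -> (3,5) -> (4,5) -> (5,5)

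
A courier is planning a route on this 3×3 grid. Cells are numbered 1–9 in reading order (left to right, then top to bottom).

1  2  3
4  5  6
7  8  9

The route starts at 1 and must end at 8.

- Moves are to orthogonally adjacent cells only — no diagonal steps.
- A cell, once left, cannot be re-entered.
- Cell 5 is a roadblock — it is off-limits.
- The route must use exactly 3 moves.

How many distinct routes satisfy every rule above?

Need simple routes of exactly 3 moves from 1 to 8 (Manhattan distance 3, so 0 moves are spent on a detour and 0 undoing it).
Enumerating: 1 4 7 8.
That gives 1 route.

1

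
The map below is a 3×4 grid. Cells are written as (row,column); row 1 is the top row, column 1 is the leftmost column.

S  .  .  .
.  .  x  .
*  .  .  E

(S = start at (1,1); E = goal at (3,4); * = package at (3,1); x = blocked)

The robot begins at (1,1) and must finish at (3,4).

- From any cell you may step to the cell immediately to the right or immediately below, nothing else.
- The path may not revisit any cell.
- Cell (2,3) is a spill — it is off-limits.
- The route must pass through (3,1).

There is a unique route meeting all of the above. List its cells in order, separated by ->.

Moves only go right or down, so the column and row indices never decrease.
Route from (1,1): 2× down (reaching (3,1)), 3× right (reaching (3,4)) — 5 moves in all.
Check: all required cells visited.

(1,1) -> (2,1) -> (3,1) -> (3,2) -> (3,3) -> (3,4)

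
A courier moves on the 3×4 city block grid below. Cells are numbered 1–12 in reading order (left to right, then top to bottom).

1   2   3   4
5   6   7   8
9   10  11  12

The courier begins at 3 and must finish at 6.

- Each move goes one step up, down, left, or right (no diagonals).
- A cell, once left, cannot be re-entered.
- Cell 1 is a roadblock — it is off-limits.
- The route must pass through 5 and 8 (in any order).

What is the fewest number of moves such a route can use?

Any route passes through 5 and 8 in some order between 3 and 6. Summing Manhattan distances along each leg and taking the cheapest ordering (3 → 8 → 5 → 6) gives a lower bound of 2 + 3 + 1 = 6 moves.
The shortest route satisfying every rule uses 8 moves: 3 → 7 → 8 → 12 → 11 → 10 → 9 → 5 → 6.
The bound of 6 isn't tight here; checking systematically, no route of length 6 through 7 satisfies every constraint, so 8 is the minimum.

8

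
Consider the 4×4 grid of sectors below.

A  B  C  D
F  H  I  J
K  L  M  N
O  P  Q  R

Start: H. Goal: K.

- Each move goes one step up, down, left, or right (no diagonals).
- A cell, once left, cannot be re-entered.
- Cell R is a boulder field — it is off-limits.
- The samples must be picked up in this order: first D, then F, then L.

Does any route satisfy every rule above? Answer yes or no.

Ignoring the required order, 10 revisit-free routes from H to K pass through all of D, F, and L; the waypoint orders that occur are F → D → L (6); L → D → F (4) — never D → F → L.

no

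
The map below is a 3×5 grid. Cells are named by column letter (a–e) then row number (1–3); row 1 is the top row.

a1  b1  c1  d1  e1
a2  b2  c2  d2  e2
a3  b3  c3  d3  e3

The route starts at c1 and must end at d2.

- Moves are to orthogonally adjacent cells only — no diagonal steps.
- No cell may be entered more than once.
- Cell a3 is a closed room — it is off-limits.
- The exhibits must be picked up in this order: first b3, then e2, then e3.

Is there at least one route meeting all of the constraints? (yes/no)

no

Ignoring the required order, 7 revisit-free routes from c1 to d2 pass through all of b3, e2, and e3; the waypoint orders that occur are b3 → e3 → e2 (6); e2 → e3 → b3 (1) — never b3 → e2 → e3.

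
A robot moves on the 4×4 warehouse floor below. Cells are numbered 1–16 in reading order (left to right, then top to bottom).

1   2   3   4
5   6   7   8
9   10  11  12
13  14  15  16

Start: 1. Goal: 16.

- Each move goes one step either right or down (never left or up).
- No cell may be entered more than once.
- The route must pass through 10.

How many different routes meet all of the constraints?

9

A right/down-only route from 1 to 16 makes exactly 3 down-moves and 3 right-moves in some order.
With no other constraints that would be C(6,3) = 20 routes.
Split at 10 and multiply the segment counts: 1→10: 3; 10→16: 3; product = 9.
That gives 9 routes.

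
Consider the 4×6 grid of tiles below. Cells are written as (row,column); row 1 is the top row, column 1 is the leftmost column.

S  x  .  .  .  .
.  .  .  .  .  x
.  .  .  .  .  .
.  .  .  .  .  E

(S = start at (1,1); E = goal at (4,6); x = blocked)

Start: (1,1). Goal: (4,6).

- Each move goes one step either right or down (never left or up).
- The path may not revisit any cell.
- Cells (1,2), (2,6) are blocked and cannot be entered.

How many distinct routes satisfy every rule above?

A right/down-only route from (1,1) to (4,6) makes exactly 3 down-moves and 5 right-moves in some order.
With no other constraints that would be C(8,3) = 56 routes.
Subtract routes through each blocked cell (inclusion–exclusion for overlaps): − through (1,2): 35 − through (2,6): 6 + through (1,2)&(2,6): 5 → 20.
That gives 20 routes.

20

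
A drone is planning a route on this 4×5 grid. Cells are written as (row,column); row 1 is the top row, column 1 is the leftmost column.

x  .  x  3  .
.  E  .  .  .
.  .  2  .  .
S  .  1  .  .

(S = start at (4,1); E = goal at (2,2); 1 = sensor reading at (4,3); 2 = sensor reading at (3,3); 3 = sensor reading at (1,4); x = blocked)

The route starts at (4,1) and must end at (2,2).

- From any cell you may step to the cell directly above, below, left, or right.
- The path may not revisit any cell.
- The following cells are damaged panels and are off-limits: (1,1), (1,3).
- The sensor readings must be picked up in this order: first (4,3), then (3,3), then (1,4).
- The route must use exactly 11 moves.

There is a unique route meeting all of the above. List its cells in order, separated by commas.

(4,1), (4,2), (4,3), (3,3), (3,4), (3,5), (2,5), (1,5), (1,4), (2,4), (2,3), (2,2)

The waypoints must appear in the order (4,3), (3,3), (1,4), with no cell reused.
Route from (4,1): 2× right (reaching (4,3)), up to (3,3), 2× right (reaching (3,5)), 2× up (reaching (1,5)), left to (1,4), down to (2,4), 2× left (reaching (2,2)) — 11 moves in all.
Check: order respected (1 at step 2, 2 at step 3, 3 at step 8); 11 moves as required.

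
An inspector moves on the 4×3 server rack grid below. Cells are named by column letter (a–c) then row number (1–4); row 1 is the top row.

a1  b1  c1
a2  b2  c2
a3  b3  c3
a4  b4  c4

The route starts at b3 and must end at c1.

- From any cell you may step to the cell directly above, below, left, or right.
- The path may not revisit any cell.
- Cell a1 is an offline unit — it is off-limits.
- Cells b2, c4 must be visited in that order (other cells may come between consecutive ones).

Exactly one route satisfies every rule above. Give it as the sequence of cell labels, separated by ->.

The waypoints must appear in the order b2, c4, with no cell reused.
Route from b3: up 1 to b2, left 1 to a2, down 2 to a4, right 2 to c4, up 3 to c1 — 9 moves in all.
Check: order respected (b2 at step 1, c4 at step 6).

b3 -> b2 -> a2 -> a3 -> a4 -> b4 -> c4 -> c3 -> c2 -> c1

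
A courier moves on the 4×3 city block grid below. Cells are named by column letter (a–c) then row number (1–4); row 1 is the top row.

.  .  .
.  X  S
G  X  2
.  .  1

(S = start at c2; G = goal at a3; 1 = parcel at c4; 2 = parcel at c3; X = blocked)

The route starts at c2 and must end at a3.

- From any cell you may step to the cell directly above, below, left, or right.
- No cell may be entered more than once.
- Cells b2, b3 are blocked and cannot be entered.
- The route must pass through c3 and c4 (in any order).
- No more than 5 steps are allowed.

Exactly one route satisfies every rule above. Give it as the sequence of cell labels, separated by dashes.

The budget equals the shortest possible length, so every move has to be on a shortest route through the required cells.
Route from c2: down 2 to c4, left 2 to a4, up 1 to a3 — 5 moves in all.
Check: all required cells visited; 5 ≤ 5 moves.

c2 - c3 - c4 - b4 - a4 - a3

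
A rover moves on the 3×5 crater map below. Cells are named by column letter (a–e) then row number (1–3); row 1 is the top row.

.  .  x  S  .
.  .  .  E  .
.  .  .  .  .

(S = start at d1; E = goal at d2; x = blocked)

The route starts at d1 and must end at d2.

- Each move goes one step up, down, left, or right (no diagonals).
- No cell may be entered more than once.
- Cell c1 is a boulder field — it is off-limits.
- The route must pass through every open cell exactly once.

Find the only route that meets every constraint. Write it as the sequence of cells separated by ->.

d1 -> e1 -> e2 -> e3 -> d3 -> c3 -> b3 -> a3 -> a2 -> a1 -> b1 -> b2 -> c2 -> d2

Need to visit all 14 open cells exactly once, starting at d1 and ending at d2.
Route from d1: right to e1, 2× down (reaching e3), 4× left (reaching a3), 2× up (reaching a1), right to b1, down to b2, 2× right (reaching d2) — 13 moves in all.
Check: all 14 open cells covered.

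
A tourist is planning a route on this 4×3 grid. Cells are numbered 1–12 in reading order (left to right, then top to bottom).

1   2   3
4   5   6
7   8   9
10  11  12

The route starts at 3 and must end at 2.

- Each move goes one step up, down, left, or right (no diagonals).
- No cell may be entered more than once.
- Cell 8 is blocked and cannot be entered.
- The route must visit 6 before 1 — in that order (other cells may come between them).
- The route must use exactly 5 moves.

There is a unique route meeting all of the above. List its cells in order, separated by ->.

The waypoints must appear in the order 6, 1, with no cell reused.
Route from 3: down 1 to 6, left 2 to 4, up 1 to 1, right 1 to 2 — 5 moves in all.
Check: order respected (6 at step 1, 1 at step 4); 5 moves as required.

3 -> 6 -> 5 -> 4 -> 1 -> 2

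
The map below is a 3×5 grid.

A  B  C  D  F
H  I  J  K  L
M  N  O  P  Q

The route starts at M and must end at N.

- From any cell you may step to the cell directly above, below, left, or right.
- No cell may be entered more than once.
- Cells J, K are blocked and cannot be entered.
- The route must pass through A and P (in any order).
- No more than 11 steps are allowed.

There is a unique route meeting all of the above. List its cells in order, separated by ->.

M -> H -> A -> B -> C -> D -> F -> L -> Q -> P -> O -> N

The budget equals the shortest possible length, so every move has to be on a shortest route through the required cells.
Route from M: up 2 to A, right 4 to F, down 2 to Q, left 3 to N — 11 moves in all.
Check: all required cells visited; 11 ≤ 11 moves.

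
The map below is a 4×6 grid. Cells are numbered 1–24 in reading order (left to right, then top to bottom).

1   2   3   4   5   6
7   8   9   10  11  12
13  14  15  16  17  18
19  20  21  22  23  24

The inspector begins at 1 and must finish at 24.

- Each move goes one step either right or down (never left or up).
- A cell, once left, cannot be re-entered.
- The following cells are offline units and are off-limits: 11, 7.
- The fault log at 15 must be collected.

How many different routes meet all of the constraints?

12

A right/down-only route from 1 to 24 makes exactly 3 down-moves and 5 right-moves in some order.
With no other constraints that would be C(8,3) = 56 routes.
Split at 15 and multiply the segment counts (each segment already excludes blocked cells): 1→15: 3; 15→24: 4; product = 12.
That gives 12 routes.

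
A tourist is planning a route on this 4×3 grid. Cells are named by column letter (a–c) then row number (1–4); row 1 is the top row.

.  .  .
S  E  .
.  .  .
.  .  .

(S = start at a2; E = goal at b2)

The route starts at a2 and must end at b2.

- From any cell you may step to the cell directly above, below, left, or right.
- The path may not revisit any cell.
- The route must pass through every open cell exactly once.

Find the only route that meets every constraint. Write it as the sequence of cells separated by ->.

Need to visit all 12 open cells exactly once, starting at a2 and ending at b2.
Cell a1 has only two open neighbours (a2 and b1), so the path must pass straight through it: one of those is the cell it's entered from and the other is where it exits.
Route from a2: up 1 to a1, right 2 to c1, down 3 to c4, left 2 to a4, up 1 to a3, right 1 to b3, up 1 to b2 — 11 moves in all.
Check: all 12 open cells covered.

a2 -> a1 -> b1 -> c1 -> c2 -> c3 -> c4 -> b4 -> a4 -> a3 -> b3 -> b2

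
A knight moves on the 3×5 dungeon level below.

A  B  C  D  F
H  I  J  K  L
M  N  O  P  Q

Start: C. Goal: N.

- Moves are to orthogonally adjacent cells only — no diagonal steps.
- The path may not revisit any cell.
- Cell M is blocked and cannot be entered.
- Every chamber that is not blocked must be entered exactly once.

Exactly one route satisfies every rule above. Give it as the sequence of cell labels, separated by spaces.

Need to visit all 14 open cells exactly once, starting at C and ending at N.
Route from C: left 2 to A, down 1 to H, right 3 to K, up 1 to D, right 1 to F, down 2 to Q, left 3 to N — 13 moves in all.
Check: all 14 open cells covered.

C B A H I J K D F L Q P O N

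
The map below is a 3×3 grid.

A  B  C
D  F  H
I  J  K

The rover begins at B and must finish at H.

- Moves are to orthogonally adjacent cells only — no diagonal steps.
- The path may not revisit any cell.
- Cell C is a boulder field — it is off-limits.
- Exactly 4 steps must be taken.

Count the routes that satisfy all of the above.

Need simple routes of exactly 4 moves from B to H (Manhattan distance 2, so 1 moves are spent on a detour and 1 undoing it).
Enumerating: B F J K H | B A D F H.
That gives 2 routes.

2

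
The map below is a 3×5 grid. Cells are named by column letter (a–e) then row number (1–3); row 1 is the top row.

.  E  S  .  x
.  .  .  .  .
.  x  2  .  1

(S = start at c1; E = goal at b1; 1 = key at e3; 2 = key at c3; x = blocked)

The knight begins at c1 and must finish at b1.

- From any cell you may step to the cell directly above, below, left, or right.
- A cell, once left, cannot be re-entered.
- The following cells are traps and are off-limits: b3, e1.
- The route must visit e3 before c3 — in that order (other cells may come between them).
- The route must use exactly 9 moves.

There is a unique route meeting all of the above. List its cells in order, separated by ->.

c1 -> d1 -> d2 -> e2 -> e3 -> d3 -> c3 -> c2 -> b2 -> b1

The waypoints must appear in the order e3, c3, with no cell reused.
Route from c1: right to d1, down to d2, right to e2, down to e3, 2× left (reaching c3), up to c2, left to b2, up to b1 — 9 moves in all.
Check: order respected (1 at step 4, 2 at step 6); 9 moves as required.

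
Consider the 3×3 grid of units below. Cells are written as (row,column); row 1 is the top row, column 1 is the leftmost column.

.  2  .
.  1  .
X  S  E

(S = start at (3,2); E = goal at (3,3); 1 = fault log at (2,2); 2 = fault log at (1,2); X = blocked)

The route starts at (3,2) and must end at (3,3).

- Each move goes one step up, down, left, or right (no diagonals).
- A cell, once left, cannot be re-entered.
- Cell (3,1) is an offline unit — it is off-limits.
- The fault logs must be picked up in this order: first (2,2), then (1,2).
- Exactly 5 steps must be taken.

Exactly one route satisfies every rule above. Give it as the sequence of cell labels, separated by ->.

(3,2) -> (2,2) -> (1,2) -> (1,3) -> (2,3) -> (3,3)

The waypoints must appear in the order (2,2), (1,2), with no cell reused.
Route from (3,2): 2× up (reaching (1,2)), right to (1,3), 2× down (reaching (3,3)) — 5 moves in all.
Check: order respected (1 at step 1, 2 at step 2); 5 moves as required.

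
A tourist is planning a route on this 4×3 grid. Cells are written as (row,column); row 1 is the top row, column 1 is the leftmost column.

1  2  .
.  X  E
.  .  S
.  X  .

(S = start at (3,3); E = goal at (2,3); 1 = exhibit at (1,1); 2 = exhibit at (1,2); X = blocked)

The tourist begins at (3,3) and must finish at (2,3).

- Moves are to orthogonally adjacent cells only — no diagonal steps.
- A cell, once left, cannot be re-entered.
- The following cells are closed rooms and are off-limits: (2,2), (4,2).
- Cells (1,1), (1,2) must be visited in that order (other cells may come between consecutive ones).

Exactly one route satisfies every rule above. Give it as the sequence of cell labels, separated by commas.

(3,3), (3,2), (3,1), (2,1), (1,1), (1,2), (1,3), (2,3)

The waypoints must appear in the order (1,1), (1,2), with no cell reused.
Route from (3,3): 2× left (reaching (3,1)), 2× up (reaching (1,1)), 2× right (reaching (1,3)), down to (2,3) — 7 moves in all.
Check: order respected (1 at step 4, 2 at step 5).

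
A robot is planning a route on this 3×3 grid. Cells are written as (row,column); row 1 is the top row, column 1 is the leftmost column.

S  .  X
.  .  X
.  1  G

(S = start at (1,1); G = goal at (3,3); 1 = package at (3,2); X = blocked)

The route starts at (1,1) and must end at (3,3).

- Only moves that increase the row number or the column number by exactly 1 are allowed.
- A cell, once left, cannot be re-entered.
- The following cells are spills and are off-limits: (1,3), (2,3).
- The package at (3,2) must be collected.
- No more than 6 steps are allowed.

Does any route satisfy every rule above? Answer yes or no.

One route that works: (1,1) → (2,1) → (3,1) → (3,2) → (3,3).

yes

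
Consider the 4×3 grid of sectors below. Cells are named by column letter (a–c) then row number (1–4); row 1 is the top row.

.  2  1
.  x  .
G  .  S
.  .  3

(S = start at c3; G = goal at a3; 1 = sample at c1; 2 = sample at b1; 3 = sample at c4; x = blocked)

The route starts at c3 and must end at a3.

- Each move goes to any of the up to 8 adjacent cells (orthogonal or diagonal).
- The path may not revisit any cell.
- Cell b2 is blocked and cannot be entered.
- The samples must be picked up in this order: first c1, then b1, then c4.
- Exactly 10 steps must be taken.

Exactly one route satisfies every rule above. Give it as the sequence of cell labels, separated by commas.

c3, c2, c1, b1, a1, a2, b3, c4, b4, a4, a3

The waypoints must appear in the order c1, b1, c4, with no cell reused.
Route from c3: 2× up (reaching c1), 2× left (reaching a1), down to a2, 2× down-right (reaching c4), 2× left (reaching a4), up to a3 — 10 moves in all.
Check: order respected (1 at step 2, 2 at step 3, 3 at step 7); 10 moves as required.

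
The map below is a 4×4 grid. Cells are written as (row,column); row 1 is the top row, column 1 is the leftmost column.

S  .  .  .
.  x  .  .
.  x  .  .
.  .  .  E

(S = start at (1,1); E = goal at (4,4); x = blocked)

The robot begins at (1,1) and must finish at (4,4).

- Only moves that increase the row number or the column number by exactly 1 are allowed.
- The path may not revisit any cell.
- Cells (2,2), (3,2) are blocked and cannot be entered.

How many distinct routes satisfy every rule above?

5

A right/down-only route from (1,1) to (4,4) makes exactly 3 down-moves and 3 right-moves in some order.
With no other constraints that would be C(6,3) = 20 routes.
Subtract routes through each blocked cell (inclusion–exclusion for overlaps): − through (2,2): 12 − through (3,2): 9 + through (2,2)&(3,2): 6 → 5.
That gives 5 routes.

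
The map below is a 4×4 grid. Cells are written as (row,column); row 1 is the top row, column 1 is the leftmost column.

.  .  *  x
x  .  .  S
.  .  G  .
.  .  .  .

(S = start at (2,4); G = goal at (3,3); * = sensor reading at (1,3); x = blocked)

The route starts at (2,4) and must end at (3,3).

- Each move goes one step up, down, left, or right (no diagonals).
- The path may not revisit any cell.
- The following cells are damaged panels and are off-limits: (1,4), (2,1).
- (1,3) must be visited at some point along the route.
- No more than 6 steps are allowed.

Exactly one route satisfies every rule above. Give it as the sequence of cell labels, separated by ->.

Any route must reach (1,3) and still end at (3,3) within 6 moves, so the order of the required stops is forced.
Route from (2,4): left to (2,3), up to (1,3), left to (1,2), 2× down (reaching (3,2)), right to (3,3) — 6 moves in all.
Check: all required cells visited; 6 ≤ 6 moves.

(2,4) -> (2,3) -> (1,3) -> (1,2) -> (2,2) -> (3,2) -> (3,3)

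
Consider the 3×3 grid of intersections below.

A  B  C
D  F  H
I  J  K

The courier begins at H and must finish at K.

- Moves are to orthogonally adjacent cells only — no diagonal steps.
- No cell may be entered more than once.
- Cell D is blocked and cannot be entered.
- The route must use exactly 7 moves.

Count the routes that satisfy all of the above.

Need simple routes of exactly 7 moves from H to K (Manhattan distance 1, so 3 moves are spent on a detour and 3 undoing it).
No route satisfies every constraint, so the count is 0.

0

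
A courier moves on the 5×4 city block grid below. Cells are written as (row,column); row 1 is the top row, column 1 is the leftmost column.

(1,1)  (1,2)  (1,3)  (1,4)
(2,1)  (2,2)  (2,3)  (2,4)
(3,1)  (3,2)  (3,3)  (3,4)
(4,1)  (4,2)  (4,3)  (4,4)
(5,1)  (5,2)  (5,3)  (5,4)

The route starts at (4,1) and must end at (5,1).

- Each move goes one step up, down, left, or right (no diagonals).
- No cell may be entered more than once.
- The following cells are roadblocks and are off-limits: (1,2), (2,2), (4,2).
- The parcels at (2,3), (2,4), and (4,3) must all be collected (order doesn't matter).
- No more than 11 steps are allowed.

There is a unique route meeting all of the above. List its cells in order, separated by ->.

(4,1) -> (3,1) -> (3,2) -> (3,3) -> (2,3) -> (2,4) -> (3,4) -> (4,4) -> (4,3) -> (5,3) -> (5,2) -> (5,1)

Any route must reach (2,3), (2,4), and (4,3) and still end at (5,1) within 11 moves, so the order of the required stops is forced.
Route from (4,1): up to (3,1), 2× right (reaching (3,3)), up to (2,3), right to (2,4), 2× down (reaching (4,4)), left to (4,3), down to (5,3), 2× left (reaching (5,1)) — 11 moves in all.
Check: all required cells visited; 11 ≤ 11 moves.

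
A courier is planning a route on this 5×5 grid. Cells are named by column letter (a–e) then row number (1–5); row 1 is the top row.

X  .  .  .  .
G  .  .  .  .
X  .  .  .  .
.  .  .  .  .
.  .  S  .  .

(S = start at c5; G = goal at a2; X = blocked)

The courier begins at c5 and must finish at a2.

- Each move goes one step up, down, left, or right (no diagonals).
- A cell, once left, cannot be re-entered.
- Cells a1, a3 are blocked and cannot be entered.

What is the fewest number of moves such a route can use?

5

The Manhattan distance from c5 to a2 is |5−2| + |3−1| = 5, so at least 5 moves are needed.
A route of 5 moves achieves this: c5 → c4 → c3 → c2 → b2 → a2.
Since 5 matches the lower bound, it is optimal.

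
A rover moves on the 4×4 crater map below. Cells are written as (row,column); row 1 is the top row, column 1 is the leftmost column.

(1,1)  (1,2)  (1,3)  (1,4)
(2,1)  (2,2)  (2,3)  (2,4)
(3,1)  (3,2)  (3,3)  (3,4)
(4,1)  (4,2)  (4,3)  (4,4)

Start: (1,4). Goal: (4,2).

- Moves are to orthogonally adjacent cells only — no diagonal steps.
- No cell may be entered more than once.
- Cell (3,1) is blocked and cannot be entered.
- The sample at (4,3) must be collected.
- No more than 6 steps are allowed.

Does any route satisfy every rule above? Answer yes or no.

One route that works: (1,4) → (2,4) → (3,4) → (4,4) → (4,3) → (4,2).

yes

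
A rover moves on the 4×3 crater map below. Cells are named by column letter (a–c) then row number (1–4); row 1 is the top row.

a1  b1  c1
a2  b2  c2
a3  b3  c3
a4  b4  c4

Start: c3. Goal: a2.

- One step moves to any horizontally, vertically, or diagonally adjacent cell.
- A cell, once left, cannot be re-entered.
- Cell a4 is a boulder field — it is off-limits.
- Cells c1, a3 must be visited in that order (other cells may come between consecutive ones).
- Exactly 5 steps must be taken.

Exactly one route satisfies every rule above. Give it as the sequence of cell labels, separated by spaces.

c3 c2 c1 b2 a3 a2

The waypoints must appear in the order c1, a3, with no cell reused.
Route from c3: 2× up (reaching c1), 2× down-left (reaching a3), up to a2 — 5 moves in all.
Check: order respected (c1 at step 2, a3 at step 4); 5 moves as required.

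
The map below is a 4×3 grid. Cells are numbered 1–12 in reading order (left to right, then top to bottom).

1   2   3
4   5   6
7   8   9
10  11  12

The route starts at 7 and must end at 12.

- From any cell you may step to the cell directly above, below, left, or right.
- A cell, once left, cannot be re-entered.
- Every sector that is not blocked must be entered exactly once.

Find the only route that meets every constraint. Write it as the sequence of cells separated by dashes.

7 - 10 - 11 - 8 - 5 - 4 - 1 - 2 - 3 - 6 - 9 - 12

Need to visit all 12 open cells exactly once, starting at 7 and ending at 12.
Cell 1 has only two open neighbours (4 and 2), so the path must pass straight through it: one of those is the cell it's entered from and the other is where it exits.
Route from 7: down 1 to 10, right 1 to 11, up 2 to 5, left 1 to 4, up 1 to 1, right 2 to 3, down 3 to 12 — 11 moves in all.
Check: all 12 open cells covered.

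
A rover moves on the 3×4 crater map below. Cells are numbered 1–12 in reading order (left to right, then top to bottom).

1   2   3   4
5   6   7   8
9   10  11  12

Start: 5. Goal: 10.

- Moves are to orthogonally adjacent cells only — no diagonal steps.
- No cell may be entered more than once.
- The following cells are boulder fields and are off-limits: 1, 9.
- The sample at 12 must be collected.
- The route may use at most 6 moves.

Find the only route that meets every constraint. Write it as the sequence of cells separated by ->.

The budget equals the shortest possible length, so every move has to be on a shortest route through the required cells.
Route from 5: right 3 to 8, down 1 to 12, left 2 to 10 — 6 moves in all.
Check: all required cells visited; 6 ≤ 6 moves.

5 -> 6 -> 7 -> 8 -> 12 -> 11 -> 10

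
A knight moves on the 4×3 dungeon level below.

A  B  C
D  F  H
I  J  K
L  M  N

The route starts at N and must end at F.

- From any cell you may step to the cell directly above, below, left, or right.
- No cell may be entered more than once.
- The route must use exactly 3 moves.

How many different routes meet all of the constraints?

Need simple routes of exactly 3 moves from N to F (Manhattan distance 3, so 0 moves are spent on a detour and 0 undoing it).
Enumerating: N K H F | N K J F | N M J F.
That gives 3 routes.

3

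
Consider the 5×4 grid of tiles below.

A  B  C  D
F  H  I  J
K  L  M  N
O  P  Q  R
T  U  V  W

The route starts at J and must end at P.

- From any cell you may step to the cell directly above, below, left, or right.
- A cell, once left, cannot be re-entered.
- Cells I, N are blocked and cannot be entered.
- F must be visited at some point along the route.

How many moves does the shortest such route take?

Any route passes through F somewhere between J and P. Summing Manhattan distances along the two legs (J → F → P) gives a lower bound of 3 + 3 = 6 moves.
That bound ignores the blocked cells. Measuring each leg by the fewest moves that actually steer around them (J→F: 5; F→P: 3) raises the lower bound to 8.
A route of 8 moves exists: J → D → C → B → H → F → K → O → P.
Since 8 matches that lower bound, it is optimal.

8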